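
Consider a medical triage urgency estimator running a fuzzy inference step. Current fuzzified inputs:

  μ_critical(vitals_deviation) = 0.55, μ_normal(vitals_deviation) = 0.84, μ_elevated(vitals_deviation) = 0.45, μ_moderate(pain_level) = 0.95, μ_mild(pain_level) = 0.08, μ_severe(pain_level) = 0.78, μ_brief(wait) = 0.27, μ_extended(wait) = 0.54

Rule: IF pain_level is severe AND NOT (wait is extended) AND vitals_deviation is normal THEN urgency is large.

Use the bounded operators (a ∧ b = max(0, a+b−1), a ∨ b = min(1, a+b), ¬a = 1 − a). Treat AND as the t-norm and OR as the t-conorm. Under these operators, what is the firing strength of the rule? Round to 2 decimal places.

0.08

firing strength: severe=0.78, ¬extended=1−0.54=0.46, normal=0.84; AND[max(0, a+b−1)] → w = 0.08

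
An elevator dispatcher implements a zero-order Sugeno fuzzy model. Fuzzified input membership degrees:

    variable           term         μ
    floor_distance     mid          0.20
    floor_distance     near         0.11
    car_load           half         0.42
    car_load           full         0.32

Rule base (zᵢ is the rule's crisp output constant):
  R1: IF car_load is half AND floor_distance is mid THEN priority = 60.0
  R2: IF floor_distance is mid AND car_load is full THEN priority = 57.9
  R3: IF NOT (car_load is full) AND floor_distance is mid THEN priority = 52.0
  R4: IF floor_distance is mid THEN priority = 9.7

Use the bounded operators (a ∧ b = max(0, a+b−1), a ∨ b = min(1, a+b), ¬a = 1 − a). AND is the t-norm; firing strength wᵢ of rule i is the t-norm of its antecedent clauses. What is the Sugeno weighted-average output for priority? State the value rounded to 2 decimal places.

9.70

R1 (z=60.0): half=0.42, mid=0.20; AND[max(0, a+b−1)] → w = 0.00
R2 (z=57.9): mid=0.20, full=0.32; AND[max(0, a+b−1)] → w = 0.00
R3 (z=52.0): ¬full=1−0.32=0.68, mid=0.20; AND[max(0, a+b−1)] → w = 0.00
R4 (z=9.7): mid=0.20 → w = 0.20
Weighted average = (0.00·60.0 + 0.00·57.9 + 0.00·52.0 + 0.20·9.7) / (0.00 + 0.00 + 0.00 + 0.20)
  = 1.9400 / 0.2000 = 9.70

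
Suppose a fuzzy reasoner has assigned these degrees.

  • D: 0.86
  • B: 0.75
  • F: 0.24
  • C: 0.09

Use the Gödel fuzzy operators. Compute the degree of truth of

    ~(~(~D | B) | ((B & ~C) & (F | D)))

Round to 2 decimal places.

~D = 1 − 0.86 = 0.14
~D | B = max(a, b) on (0.14, 0.75) = 0.75
~(~D | B) = 1 − 0.75 = 0.25
~C = 1 − 0.09 = 0.91
B & ~C = min(a, b) on (0.75, 0.91) = 0.75
F | D = max(a, b) on (0.24, 0.86) = 0.86
(B & ~C) & (F | D) = min(a, b) on (0.75, 0.86) = 0.75
~(~D | B) | ((B & ~C) & (F | D)) = max(a, b) on (0.25, 0.75) = 0.75
~(~(~D | B) | ((B & ~C) & (F | D))) = 1 − 0.75 = 0.25

0.25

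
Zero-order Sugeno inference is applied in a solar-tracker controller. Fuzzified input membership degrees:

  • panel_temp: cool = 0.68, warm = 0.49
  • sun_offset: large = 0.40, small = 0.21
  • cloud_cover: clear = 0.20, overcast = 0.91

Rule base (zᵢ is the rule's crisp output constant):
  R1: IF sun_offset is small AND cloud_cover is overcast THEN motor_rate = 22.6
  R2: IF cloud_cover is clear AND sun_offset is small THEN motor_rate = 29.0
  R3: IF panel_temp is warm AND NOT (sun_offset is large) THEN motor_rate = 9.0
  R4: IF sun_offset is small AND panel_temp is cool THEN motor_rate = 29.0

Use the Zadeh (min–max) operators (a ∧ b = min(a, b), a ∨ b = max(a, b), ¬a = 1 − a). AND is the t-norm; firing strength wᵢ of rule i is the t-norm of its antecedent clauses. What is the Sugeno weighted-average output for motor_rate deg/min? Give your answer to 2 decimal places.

18.96

R1 (z=22.6): small=0.21, overcast=0.91; AND[min(a, b)] → w = 0.21
R2 (z=29.0): clear=0.20, small=0.21; AND[min(a, b)] → w = 0.20
R3 (z=9.0): warm=0.49, ¬large=1−0.40=0.60; AND[min(a, b)] → w = 0.49
R4 (z=29.0): small=0.21, cool=0.68; AND[min(a, b)] → w = 0.21
Weighted average = (0.21·22.6 + 0.20·29.0 + 0.49·9.0 + 0.21·29.0) / (0.21 + 0.20 + 0.49 + 0.21)
  = 21.0460 / 1.1100 = 18.96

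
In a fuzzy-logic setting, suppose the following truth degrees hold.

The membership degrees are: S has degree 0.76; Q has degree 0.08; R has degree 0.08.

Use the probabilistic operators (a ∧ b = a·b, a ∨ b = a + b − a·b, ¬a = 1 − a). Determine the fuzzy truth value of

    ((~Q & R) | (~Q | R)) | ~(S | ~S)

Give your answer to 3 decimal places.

0.944

~Q = 1 − 0.0800 = 0.9200
~Q & R = a·b on (0.9200, 0.0800) = 0.0736
~Q = 1 − 0.0800 = 0.9200
~Q | R = a + b − a·b on (0.9200, 0.0800) = 0.9264
(~Q & R) | (~Q | R) = a + b − a·b on (0.0736, 0.9264) = 0.9318
~S = 1 − 0.7600 = 0.2400
S | ~S = a + b − a·b on (0.7600, 0.2400) = 0.8176
~(S | ~S) = 1 − 0.8176 = 0.1824
((~Q & R) | (~Q | R)) | ~(S | ~S) = a + b − a·b on (0.9318, 0.1824) = 0.9443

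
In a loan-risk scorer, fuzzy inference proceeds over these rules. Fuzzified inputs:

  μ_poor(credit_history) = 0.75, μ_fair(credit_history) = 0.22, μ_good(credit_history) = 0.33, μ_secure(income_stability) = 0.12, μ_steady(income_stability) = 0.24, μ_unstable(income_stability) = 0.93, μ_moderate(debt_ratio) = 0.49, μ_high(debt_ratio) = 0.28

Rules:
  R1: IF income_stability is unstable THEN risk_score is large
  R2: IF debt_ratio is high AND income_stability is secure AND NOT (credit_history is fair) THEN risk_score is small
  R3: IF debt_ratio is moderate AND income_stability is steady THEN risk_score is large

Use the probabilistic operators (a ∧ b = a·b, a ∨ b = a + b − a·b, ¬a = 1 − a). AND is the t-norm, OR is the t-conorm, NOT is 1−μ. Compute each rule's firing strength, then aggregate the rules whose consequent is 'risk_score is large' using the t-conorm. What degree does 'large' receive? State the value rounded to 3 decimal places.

R1: unstable=0.93 → w = 0.9300
R2: high=0.28, secure=0.12, ¬fair=1−0.22=0.78; AND[a·b] → w = 0.0262
R3: moderate=0.49, steady=0.24; AND[a·b] → w = 0.1176
Rules with consequent 'large': {R1, R3} → strengths 0.9300, 0.1176
Aggregate via t-conorm [a + b − a·b]: 0.9382

0.938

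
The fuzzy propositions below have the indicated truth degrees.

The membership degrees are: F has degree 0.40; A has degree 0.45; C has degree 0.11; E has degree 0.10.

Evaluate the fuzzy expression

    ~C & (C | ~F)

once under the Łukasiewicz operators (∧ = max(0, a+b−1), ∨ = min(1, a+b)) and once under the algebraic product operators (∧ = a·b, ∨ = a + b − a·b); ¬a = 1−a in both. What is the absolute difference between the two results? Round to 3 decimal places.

Under Łukasiewicz:
  ~C = 1 − 0.11 = 0.89
  ~F = 1 − 0.40 = 0.60
  C | ~F = min(1, a+b) on (0.11, 0.60) = 0.71
  ~C & (C | ~F) = max(0, a+b−1) on (0.89, 0.71) = 0.60
  → value = 0.6000
Under algebraic product:
  ~C = 1 − 0.1100 = 0.8900
  ~F = 1 − 0.4000 = 0.6000
  C | ~F = a + b − a·b on (0.1100, 0.6000) = 0.6440
  ~C & (C | ~F) = a·b on (0.8900, 0.6440) = 0.5732
  → value = 0.5732
|0.6000 − 0.5732| = 0.027

0.027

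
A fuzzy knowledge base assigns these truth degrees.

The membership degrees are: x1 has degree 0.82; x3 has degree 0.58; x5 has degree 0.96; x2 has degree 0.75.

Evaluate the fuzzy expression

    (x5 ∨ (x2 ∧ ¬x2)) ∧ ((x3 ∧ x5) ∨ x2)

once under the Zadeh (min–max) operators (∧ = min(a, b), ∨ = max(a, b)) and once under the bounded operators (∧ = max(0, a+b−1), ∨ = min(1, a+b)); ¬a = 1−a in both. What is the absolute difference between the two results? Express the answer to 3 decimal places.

0.210

Under Zadeh (min–max):
  ¬x2 = 1 − 0.75 = 0.25
  x2 ∧ ¬x2 = min(a, b) on (0.75, 0.25) = 0.25
  x5 ∨ (x2 ∧ ¬x2) = max(a, b) on (0.96, 0.25) = 0.96
  x3 ∧ x5 = min(a, b) on (0.58, 0.96) = 0.58
  (x3 ∧ x5) ∨ x2 = max(a, b) on (0.58, 0.75) = 0.75
  (x5 ∨ (x2 ∧ ¬x2)) ∧ ((x3 ∧ x5) ∨ x2) = min(a, b) on (0.96, 0.75) = 0.75
  → value = 0.7500
Under bounded:
  ¬x2 = 1 − 0.75 = 0.25
  x2 ∧ ¬x2 = max(0, a+b−1) on (0.75, 0.25) = 0.00
  x5 ∨ (x2 ∧ ¬x2) = min(1, a+b) on (0.96, 0.00) = 0.96
  x3 ∧ x5 = max(0, a+b−1) on (0.58, 0.96) = 0.54
  (x3 ∧ x5) ∨ x2 = min(1, a+b) on (0.54, 0.75) = 1.00
  (x5 ∨ (x2 ∧ ¬x2)) ∧ ((x3 ∧ x5) ∨ x2) = max(0, a+b−1) on (0.96, 1.00) = 0.96
  → value = 0.9600
|0.7500 − 0.9600| = 0.210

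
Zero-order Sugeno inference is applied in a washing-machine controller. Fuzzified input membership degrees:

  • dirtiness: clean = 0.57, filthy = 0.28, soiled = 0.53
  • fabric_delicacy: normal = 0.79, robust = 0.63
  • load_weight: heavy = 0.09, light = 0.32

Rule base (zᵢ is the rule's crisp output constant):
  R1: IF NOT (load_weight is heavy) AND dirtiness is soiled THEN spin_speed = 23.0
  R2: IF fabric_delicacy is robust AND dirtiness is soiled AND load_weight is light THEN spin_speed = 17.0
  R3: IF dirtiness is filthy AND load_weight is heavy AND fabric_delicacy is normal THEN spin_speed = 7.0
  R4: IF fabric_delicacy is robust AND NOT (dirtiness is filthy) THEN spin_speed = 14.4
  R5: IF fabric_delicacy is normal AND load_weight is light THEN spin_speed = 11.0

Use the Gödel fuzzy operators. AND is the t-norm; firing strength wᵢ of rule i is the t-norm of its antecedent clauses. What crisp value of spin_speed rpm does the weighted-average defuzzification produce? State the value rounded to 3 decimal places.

16.324

R1 (z=23.0): ¬heavy=1−0.09=0.91, soiled=0.53; AND[min(a, b)] → w = 0.53
R2 (z=17.0): robust=0.63, soiled=0.53, light=0.32; AND[min(a, b)] → w = 0.32
R3 (z=7.0): filthy=0.28, heavy=0.09, normal=0.79; AND[min(a, b)] → w = 0.09
R4 (z=14.4): robust=0.63, ¬filthy=1−0.28=0.72; AND[min(a, b)] → w = 0.63
R5 (z=11.0): normal=0.79, light=0.32; AND[min(a, b)] → w = 0.32
Weighted average = (0.53·23.0 + 0.32·17.0 + 0.09·7.0 + 0.63·14.4 + 0.32·11.0) / (0.53 + 0.32 + 0.09 + 0.63 + 0.32)
  = 30.8520 / 1.8900 = 16.324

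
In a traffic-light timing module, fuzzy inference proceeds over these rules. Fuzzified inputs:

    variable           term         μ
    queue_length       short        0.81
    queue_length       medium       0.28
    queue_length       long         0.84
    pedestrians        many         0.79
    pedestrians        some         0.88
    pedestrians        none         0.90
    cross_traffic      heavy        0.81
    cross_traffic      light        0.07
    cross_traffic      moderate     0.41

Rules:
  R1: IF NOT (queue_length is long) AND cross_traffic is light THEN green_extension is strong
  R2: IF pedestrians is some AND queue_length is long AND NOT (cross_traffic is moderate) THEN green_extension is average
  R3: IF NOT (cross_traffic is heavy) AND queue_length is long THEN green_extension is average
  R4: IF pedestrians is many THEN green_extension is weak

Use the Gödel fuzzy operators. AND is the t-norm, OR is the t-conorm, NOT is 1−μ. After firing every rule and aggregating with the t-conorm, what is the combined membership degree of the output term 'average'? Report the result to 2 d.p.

0.59

R1: ¬long=1−0.84=0.16, light=0.07; AND[min(a, b)] → w = 0.07
R2: some=0.88, long=0.84, ¬moderate=1−0.41=0.59; AND[min(a, b)] → w = 0.59
R3: ¬heavy=1−0.81=0.19, long=0.84; AND[min(a, b)] → w = 0.19
R4: many=0.79 → w = 0.79
Rules with consequent 'average': {R2, R3} → strengths 0.59, 0.19
Aggregate via t-conorm [max(a, b)]: 0.59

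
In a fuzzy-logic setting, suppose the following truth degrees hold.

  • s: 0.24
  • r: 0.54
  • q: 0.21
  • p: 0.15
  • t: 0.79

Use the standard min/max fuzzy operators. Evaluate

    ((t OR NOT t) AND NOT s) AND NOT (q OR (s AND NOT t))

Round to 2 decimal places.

0.76

NOT t = 1 − 0.79 = 0.21
t OR NOT t = max(a, b) on (0.79, 0.21) = 0.79
NOT s = 1 − 0.24 = 0.76
(t OR NOT t) AND NOT s = min(a, b) on (0.79, 0.76) = 0.76
NOT t = 1 − 0.79 = 0.21
s AND NOT t = min(a, b) on (0.24, 0.21) = 0.21
q OR (s AND NOT t) = max(a, b) on (0.21, 0.21) = 0.21
NOT (q OR (s AND NOT t)) = 1 − 0.21 = 0.79
((t OR NOT t) AND NOT s) AND NOT (q OR (s AND NOT t)) = min(a, b) on (0.76, 0.79) = 0.76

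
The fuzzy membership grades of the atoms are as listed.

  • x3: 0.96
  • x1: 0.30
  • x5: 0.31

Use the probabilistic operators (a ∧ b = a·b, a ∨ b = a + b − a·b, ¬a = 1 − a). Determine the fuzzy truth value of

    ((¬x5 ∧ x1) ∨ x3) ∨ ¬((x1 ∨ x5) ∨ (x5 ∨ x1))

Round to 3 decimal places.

¬x5 = 1 − 0.3100 = 0.6900
¬x5 ∧ x1 = a·b on (0.6900, 0.3000) = 0.2070
(¬x5 ∧ x1) ∨ x3 = a + b − a·b on (0.2070, 0.9600) = 0.9683
x1 ∨ x5 = a + b − a·b on (0.3000, 0.3100) = 0.5170
x5 ∨ x1 = a + b − a·b on (0.3100, 0.3000) = 0.5170
(x1 ∨ x5) ∨ (x5 ∨ x1) = a + b − a·b on (0.5170, 0.5170) = 0.7667
¬((x1 ∨ x5) ∨ (x5 ∨ x1)) = 1 − 0.7667 = 0.2333
((¬x5 ∧ x1) ∨ x3) ∨ ¬((x1 ∨ x5) ∨ (x5 ∨ x1)) = a + b − a·b on (0.9683, 0.2333) = 0.9757

0.976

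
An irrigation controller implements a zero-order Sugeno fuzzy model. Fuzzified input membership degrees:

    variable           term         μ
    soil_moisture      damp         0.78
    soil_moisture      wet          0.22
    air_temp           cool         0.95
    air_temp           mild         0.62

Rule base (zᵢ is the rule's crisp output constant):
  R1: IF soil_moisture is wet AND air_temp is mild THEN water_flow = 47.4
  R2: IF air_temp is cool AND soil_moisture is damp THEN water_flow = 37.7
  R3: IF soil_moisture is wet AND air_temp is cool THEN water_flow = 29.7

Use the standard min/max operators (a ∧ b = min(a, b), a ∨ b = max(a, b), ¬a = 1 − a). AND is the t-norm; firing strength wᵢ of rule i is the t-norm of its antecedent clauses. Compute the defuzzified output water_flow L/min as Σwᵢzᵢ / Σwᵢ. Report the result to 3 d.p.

38.007

R1 (z=47.4): wet=0.22, mild=0.62; AND[min(a, b)] → w = 0.22
R2 (z=37.7): cool=0.95, damp=0.78; AND[min(a, b)] → w = 0.78
R3 (z=29.7): wet=0.22, cool=0.95; AND[min(a, b)] → w = 0.22
Weighted average = (0.22·47.4 + 0.78·37.7 + 0.22·29.7) / (0.22 + 0.78 + 0.22)
  = 46.3680 / 1.2200 = 38.007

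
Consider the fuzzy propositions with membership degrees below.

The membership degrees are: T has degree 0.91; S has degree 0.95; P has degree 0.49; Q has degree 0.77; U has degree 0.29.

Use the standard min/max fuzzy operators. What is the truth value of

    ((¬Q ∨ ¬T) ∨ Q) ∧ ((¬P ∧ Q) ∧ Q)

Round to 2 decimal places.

¬Q = 1 − 0.77 = 0.23
¬T = 1 − 0.91 = 0.09
¬Q ∨ ¬T = max(a, b) on (0.23, 0.09) = 0.23
(¬Q ∨ ¬T) ∨ Q = max(a, b) on (0.23, 0.77) = 0.77
¬P = 1 − 0.49 = 0.51
¬P ∧ Q = min(a, b) on (0.51, 0.77) = 0.51
(¬P ∧ Q) ∧ Q = min(a, b) on (0.51, 0.77) = 0.51
((¬Q ∨ ¬T) ∨ Q) ∧ ((¬P ∧ Q) ∧ Q) = min(a, b) on (0.77, 0.51) = 0.51

0.51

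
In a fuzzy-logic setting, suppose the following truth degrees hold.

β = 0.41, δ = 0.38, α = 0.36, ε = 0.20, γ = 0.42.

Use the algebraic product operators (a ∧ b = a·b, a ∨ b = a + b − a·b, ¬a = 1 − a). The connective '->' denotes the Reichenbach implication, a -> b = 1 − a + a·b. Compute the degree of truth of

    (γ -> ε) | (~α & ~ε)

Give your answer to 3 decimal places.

γ -> ε  [Reichenbach: 1 − a + a·b] with a=0.4200, b=0.2000 → 0.6640
~α = 1 − 0.3600 = 0.6400
~ε = 1 − 0.2000 = 0.8000
~α & ~ε = a·b on (0.6400, 0.8000) = 0.5120
(γ -> ε) | (~α & ~ε) = a + b − a·b on (0.6640, 0.5120) = 0.8360

0.836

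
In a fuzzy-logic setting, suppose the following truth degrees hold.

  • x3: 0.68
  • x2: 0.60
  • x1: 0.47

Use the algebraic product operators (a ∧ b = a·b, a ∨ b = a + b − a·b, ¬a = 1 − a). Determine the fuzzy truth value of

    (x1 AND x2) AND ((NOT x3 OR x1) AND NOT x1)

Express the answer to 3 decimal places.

0.096

x1 AND x2 = a·b on (0.4700, 0.6000) = 0.2820
NOT x3 = 1 − 0.6800 = 0.3200
NOT x3 OR x1 = a + b − a·b on (0.3200, 0.4700) = 0.6396
NOT x1 = 1 − 0.4700 = 0.5300
(NOT x3 OR x1) AND NOT x1 = a·b on (0.6396, 0.5300) = 0.3390
(x1 AND x2) AND ((NOT x3 OR x1) AND NOT x1) = a·b on (0.2820, 0.3390) = 0.0956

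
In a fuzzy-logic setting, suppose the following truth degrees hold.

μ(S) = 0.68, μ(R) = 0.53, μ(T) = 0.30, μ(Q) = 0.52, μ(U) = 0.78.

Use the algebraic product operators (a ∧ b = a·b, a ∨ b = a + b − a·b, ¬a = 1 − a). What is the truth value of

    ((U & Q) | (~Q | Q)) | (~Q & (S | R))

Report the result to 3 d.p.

0.912

U & Q = a·b on (0.7800, 0.5200) = 0.4056
~Q = 1 − 0.5200 = 0.4800
~Q | Q = a + b − a·b on (0.4800, 0.5200) = 0.7504
(U & Q) | (~Q | Q) = a + b − a·b on (0.4056, 0.7504) = 0.8516
~Q = 1 − 0.5200 = 0.4800
S | R = a + b − a·b on (0.6800, 0.5300) = 0.8496
~Q & (S | R) = a·b on (0.4800, 0.8496) = 0.4078
((U & Q) | (~Q | Q)) | (~Q & (S | R)) = a + b − a·b on (0.8516, 0.4078) = 0.9121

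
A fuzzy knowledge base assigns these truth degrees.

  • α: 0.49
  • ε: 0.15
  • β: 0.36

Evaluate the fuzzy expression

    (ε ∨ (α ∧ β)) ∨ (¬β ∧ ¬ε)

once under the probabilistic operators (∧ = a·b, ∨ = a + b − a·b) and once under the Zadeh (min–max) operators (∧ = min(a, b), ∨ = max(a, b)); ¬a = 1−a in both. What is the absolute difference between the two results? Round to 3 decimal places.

Under probabilistic:
  α ∧ β = a·b on (0.4900, 0.3600) = 0.1764
  ε ∨ (α ∧ β) = a + b − a·b on (0.1500, 0.1764) = 0.2999
  ¬β = 1 − 0.3600 = 0.6400
  ¬ε = 1 − 0.1500 = 0.8500
  ¬β ∧ ¬ε = a·b on (0.6400, 0.8500) = 0.5440
  (ε ∨ (α ∧ β)) ∨ (¬β ∧ ¬ε) = a + b − a·b on (0.2999, 0.5440) = 0.6808
  → value = 0.6808
Under Zadeh (min–max):
  α ∧ β = min(a, b) on (0.49, 0.36) = 0.36
  ε ∨ (α ∧ β) = max(a, b) on (0.15, 0.36) = 0.36
  ¬β = 1 − 0.36 = 0.64
  ¬ε = 1 − 0.15 = 0.85
  ¬β ∧ ¬ε = min(a, b) on (0.64, 0.85) = 0.64
  (ε ∨ (α ∧ β)) ∨ (¬β ∧ ¬ε) = max(a, b) on (0.36, 0.64) = 0.64
  → value = 0.6400
|0.6808 − 0.6400| = 0.041

0.041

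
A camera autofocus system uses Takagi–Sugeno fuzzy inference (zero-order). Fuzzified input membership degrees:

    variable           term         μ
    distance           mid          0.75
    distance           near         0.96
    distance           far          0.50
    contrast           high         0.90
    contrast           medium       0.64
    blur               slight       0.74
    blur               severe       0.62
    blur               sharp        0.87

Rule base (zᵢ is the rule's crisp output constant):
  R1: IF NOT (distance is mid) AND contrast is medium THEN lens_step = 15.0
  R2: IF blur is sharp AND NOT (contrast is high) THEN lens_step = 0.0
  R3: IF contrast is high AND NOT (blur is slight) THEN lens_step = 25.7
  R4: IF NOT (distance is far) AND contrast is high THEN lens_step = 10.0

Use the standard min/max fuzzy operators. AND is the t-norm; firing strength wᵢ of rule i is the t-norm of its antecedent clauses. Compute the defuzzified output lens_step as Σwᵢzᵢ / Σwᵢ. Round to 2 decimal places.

R1 (z=15.0): ¬mid=1−0.75=0.25, medium=0.64; AND[min(a, b)] → w = 0.25
R2 (z=0.0): sharp=0.87, ¬high=1−0.90=0.10; AND[min(a, b)] → w = 0.10
R3 (z=25.7): high=0.90, ¬slight=1−0.74=0.26; AND[min(a, b)] → w = 0.26
R4 (z=10.0): ¬far=1−0.50=0.50, high=0.90; AND[min(a, b)] → w = 0.50
Weighted average = (0.25·15.0 + 0.10·0.0 + 0.26·25.7 + 0.50·10.0) / (0.25 + 0.10 + 0.26 + 0.50)
  = 15.4320 / 1.1100 = 13.90

13.90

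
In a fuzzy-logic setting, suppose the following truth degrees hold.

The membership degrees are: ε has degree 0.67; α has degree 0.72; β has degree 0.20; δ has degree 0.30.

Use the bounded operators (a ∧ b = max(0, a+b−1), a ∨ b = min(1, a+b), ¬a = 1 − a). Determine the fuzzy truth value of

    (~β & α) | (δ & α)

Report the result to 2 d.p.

~β = 1 − 0.20 = 0.80
~β & α = max(0, a+b−1) on (0.80, 0.72) = 0.52
δ & α = max(0, a+b−1) on (0.30, 0.72) = 0.02
(~β & α) | (δ & α) = min(1, a+b) on (0.52, 0.02) = 0.54

0.54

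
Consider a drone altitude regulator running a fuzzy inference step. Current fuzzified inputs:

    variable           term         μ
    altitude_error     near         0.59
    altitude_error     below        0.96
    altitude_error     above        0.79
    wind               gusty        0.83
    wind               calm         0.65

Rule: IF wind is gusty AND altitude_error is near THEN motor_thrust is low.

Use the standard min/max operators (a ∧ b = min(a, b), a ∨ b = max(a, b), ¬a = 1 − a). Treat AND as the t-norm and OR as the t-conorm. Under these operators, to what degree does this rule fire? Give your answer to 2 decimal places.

0.59

firing strength: gusty=0.83, near=0.59; AND[min(a, b)] → w = 0.59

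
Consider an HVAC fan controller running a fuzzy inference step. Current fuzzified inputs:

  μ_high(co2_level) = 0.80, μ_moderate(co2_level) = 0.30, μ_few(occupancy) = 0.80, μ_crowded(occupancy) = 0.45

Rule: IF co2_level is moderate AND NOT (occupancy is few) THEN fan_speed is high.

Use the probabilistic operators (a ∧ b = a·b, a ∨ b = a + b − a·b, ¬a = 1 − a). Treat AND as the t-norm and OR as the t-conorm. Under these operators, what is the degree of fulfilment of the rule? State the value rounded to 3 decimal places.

0.060

firing strength: moderate=0.30, ¬few=1−0.80=0.20; AND[a·b] → w = 0.0600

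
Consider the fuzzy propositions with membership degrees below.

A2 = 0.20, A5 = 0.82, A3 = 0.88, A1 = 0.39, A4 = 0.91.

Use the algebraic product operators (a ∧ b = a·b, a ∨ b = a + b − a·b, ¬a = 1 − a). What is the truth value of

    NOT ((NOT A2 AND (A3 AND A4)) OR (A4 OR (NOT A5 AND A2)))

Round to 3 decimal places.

0.031

NOT A2 = 1 − 0.2000 = 0.8000
A3 AND A4 = a·b on (0.8800, 0.9100) = 0.8008
NOT A2 AND (A3 AND A4) = a·b on (0.8000, 0.8008) = 0.6406
NOT A5 = 1 − 0.8200 = 0.1800
NOT A5 AND A2 = a·b on (0.1800, 0.2000) = 0.0360
A4 OR (NOT A5 AND A2) = a + b − a·b on (0.9100, 0.0360) = 0.9132
(NOT A2 AND (A3 AND A4)) OR (A4 OR (NOT A5 AND A2)) = a + b − a·b on (0.6406, 0.9132) = 0.9688
NOT ((NOT A2 AND (A3 AND A4)) OR (A4 OR (NOT A5 AND A2))) = 1 − 0.9688 = 0.0312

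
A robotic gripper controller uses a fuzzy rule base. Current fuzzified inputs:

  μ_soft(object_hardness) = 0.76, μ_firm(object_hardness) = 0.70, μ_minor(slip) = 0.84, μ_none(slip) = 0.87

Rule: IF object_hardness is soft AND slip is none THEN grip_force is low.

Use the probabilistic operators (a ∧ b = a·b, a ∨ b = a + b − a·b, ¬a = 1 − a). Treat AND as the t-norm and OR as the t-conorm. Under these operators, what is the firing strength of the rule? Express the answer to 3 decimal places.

firing strength: soft=0.76, none=0.87; AND[a·b] → w = 0.6612

0.661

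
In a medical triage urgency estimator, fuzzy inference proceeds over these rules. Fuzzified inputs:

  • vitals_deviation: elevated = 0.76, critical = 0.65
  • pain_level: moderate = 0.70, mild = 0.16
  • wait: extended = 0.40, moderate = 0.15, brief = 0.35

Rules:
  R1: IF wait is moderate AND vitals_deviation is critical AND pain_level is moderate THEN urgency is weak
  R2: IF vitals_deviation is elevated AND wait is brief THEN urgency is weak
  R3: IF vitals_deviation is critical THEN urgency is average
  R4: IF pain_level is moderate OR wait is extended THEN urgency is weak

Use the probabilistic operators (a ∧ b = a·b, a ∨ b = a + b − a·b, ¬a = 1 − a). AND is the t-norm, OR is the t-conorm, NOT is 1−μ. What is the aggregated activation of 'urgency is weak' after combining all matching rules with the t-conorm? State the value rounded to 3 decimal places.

R1: moderate=0.15, critical=0.65, moderate=0.70; AND[a·b] → w = 0.0682
R2: elevated=0.76, brief=0.35; AND[a·b] → w = 0.2660
R3: critical=0.65 → w = 0.6500
R4: moderate=0.70, extended=0.40; OR[a + b − a·b] → w = 0.8200
Rules with consequent 'weak': {R1, R2, R4} → strengths 0.0682, 0.2660, 0.8200
Aggregate via t-conorm [a + b − a·b]: 0.8769

0.877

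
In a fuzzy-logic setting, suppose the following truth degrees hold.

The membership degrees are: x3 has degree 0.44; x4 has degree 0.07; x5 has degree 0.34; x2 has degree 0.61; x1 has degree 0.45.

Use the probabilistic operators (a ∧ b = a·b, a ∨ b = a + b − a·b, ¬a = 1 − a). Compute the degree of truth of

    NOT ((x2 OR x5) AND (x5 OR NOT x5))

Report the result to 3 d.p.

x2 OR x5 = a + b − a·b on (0.6100, 0.3400) = 0.7426
NOT x5 = 1 − 0.3400 = 0.6600
x5 OR NOT x5 = a + b − a·b on (0.3400, 0.6600) = 0.7756
(x2 OR x5) AND (x5 OR NOT x5) = a·b on (0.7426, 0.7756) = 0.5760
NOT ((x2 OR x5) AND (x5 OR NOT x5)) = 1 − 0.5760 = 0.4240

0.424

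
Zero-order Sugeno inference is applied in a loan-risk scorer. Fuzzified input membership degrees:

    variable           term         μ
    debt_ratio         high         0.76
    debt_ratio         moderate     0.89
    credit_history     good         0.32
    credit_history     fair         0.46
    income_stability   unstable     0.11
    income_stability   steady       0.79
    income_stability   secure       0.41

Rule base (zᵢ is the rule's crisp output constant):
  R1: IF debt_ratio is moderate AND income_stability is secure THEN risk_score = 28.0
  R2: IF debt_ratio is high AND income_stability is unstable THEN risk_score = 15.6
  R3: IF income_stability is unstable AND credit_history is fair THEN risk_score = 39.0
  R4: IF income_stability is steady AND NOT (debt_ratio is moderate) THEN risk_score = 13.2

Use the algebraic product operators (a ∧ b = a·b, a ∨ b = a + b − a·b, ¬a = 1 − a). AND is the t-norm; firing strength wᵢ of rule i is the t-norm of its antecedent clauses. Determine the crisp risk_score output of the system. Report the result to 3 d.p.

R1 (z=28.0): moderate=0.89, secure=0.41; AND[a·b] → w = 0.3649
R2 (z=15.6): high=0.76, unstable=0.11; AND[a·b] → w = 0.0836
R3 (z=39.0): unstable=0.11, fair=0.46; AND[a·b] → w = 0.0506
R4 (z=13.2): steady=0.79, ¬moderate=1−0.89=0.11; AND[a·b] → w = 0.0869
Weighted average = (0.3649·28.0 + 0.0836·15.6 + 0.0506·39.0 + 0.0869·13.2) / (0.3649 + 0.0836 + 0.0506 + 0.0869)
  = 14.6418 / 0.5860 = 24.986

24.986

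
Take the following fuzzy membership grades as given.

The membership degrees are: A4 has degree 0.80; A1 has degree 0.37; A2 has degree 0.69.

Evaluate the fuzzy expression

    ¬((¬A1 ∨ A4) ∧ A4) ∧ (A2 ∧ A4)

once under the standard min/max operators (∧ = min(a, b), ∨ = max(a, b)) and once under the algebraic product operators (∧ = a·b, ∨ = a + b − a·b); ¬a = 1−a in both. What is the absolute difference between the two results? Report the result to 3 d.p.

0.057

Under standard min/max:
  ¬A1 = 1 − 0.37 = 0.63
  ¬A1 ∨ A4 = max(a, b) on (0.63, 0.80) = 0.80
  (¬A1 ∨ A4) ∧ A4 = min(a, b) on (0.80, 0.80) = 0.80
  ¬((¬A1 ∨ A4) ∧ A4) = 1 − 0.80 = 0.20
  A2 ∧ A4 = min(a, b) on (0.69, 0.80) = 0.69
  ¬((¬A1 ∨ A4) ∧ A4) ∧ (A2 ∧ A4) = min(a, b) on (0.20, 0.69) = 0.20
  → value = 0.2000
Under algebraic product:
  ¬A1 = 1 − 0.3700 = 0.6300
  ¬A1 ∨ A4 = a + b − a·b on (0.6300, 0.8000) = 0.9260
  (¬A1 ∨ A4) ∧ A4 = a·b on (0.9260, 0.8000) = 0.7408
  ¬((¬A1 ∨ A4) ∧ A4) = 1 − 0.7408 = 0.2592
  A2 ∧ A4 = a·b on (0.6900, 0.8000) = 0.5520
  ¬((¬A1 ∨ A4) ∧ A4) ∧ (A2 ∧ A4) = a·b on (0.2592, 0.5520) = 0.1431
  → value = 0.1431
|0.2000 − 0.1431| = 0.057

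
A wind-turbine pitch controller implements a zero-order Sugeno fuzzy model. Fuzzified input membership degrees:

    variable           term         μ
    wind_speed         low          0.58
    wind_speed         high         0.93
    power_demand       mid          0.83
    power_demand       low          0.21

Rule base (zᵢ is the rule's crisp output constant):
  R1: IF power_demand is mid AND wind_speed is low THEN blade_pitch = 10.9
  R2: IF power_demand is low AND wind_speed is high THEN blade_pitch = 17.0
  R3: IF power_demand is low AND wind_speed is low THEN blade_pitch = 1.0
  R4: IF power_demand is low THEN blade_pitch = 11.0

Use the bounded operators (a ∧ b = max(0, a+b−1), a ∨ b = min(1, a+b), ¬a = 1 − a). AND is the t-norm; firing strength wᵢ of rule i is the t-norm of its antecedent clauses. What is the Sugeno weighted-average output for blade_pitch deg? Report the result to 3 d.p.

12.051

R1 (z=10.9): mid=0.83, low=0.58; AND[max(0, a+b−1)] → w = 0.41
R2 (z=17.0): low=0.21, high=0.93; AND[max(0, a+b−1)] → w = 0.14
R3 (z=1.0): low=0.21, low=0.58; AND[max(0, a+b−1)] → w = 0.00
R4 (z=11.0): low=0.21 → w = 0.21
Weighted average = (0.41·10.9 + 0.14·17.0 + 0.00·1.0 + 0.21·11.0) / (0.41 + 0.14 + 0.00 + 0.21)
  = 9.1590 / 0.7600 = 12.051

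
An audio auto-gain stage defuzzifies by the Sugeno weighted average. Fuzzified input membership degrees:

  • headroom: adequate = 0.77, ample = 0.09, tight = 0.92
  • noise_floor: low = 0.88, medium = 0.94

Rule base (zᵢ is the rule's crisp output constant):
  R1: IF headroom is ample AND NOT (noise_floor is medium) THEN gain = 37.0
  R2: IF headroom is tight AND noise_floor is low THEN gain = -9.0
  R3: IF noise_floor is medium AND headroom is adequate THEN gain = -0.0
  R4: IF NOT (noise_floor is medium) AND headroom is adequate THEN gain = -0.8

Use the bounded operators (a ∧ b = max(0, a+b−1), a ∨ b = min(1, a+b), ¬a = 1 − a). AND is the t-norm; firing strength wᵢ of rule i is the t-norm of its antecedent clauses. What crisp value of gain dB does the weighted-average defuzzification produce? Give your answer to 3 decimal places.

R1 (z=37.0): ample=0.09, ¬medium=1−0.94=0.06; AND[max(0, a+b−1)] → w = 0.00
R2 (z=-9.0): tight=0.92, low=0.88; AND[max(0, a+b−1)] → w = 0.80
R3 (z=-0.0): medium=0.94, adequate=0.77; AND[max(0, a+b−1)] → w = 0.71
R4 (z=-0.8): ¬medium=1−0.94=0.06, adequate=0.77; AND[max(0, a+b−1)] → w = 0.00
Weighted average = (0.00·37.0 + 0.80·-9.0 + 0.71·-0.0 + 0.00·-0.8) / (0.00 + 0.80 + 0.71 + 0.00)
  = -7.2000 / 1.5100 = -4.768

-4.768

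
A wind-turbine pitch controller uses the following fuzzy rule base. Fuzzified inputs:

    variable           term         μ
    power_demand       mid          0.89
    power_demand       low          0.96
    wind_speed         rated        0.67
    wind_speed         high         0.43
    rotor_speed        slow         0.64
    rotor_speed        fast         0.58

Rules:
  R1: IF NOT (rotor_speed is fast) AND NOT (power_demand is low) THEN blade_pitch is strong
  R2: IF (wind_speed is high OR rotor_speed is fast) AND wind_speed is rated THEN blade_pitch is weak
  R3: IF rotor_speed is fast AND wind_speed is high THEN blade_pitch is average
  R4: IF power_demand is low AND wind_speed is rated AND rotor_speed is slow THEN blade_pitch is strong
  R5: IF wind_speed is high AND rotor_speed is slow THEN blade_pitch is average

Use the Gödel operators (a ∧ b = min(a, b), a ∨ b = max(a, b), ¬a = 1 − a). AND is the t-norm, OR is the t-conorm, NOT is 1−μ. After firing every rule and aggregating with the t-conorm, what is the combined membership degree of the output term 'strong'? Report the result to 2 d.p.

R1: ¬fast=1−0.58=0.42, ¬low=1−0.96=0.04; AND[min(a, b)] → w = 0.04
R2: (high=0.43 OR fast=0.58) = 0.58; AND[min(a, b)] with rated=0.67 → w = 0.58
R3: fast=0.58, high=0.43; AND[min(a, b)] → w = 0.43
R4: low=0.96, rated=0.67, slow=0.64; AND[min(a, b)] → w = 0.64
R5: high=0.43, slow=0.64; AND[min(a, b)] → w = 0.43
Rules with consequent 'strong': {R1, R4} → strengths 0.04, 0.64
Aggregate via t-conorm [max(a, b)]: 0.64

0.64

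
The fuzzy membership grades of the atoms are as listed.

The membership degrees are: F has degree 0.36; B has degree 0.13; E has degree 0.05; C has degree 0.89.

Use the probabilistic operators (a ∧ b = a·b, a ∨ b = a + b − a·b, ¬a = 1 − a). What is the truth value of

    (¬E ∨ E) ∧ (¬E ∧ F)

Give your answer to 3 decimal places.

¬E = 1 − 0.0500 = 0.9500
¬E ∨ E = a + b − a·b on (0.9500, 0.0500) = 0.9525
¬E = 1 − 0.0500 = 0.9500
¬E ∧ F = a·b on (0.9500, 0.3600) = 0.3420
(¬E ∨ E) ∧ (¬E ∧ F) = a·b on (0.9525, 0.3420) = 0.3258

0.326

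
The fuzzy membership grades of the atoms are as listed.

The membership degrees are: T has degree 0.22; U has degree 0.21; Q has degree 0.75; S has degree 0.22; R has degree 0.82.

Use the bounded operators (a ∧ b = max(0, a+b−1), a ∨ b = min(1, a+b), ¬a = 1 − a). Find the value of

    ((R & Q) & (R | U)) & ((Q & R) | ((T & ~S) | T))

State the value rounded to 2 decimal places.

0.36

R & Q = max(0, a+b−1) on (0.82, 0.75) = 0.57
R | U = min(1, a+b) on (0.82, 0.21) = 1.00
(R & Q) & (R | U) = max(0, a+b−1) on (0.57, 1.00) = 0.57
Q & R = max(0, a+b−1) on (0.75, 0.82) = 0.57
~S = 1 − 0.22 = 0.78
T & ~S = max(0, a+b−1) on (0.22, 0.78) = 0.00
(T & ~S) | T = min(1, a+b) on (0.00, 0.22) = 0.22
(Q & R) | ((T & ~S) | T) = min(1, a+b) on (0.57, 0.22) = 0.79
((R & Q) & (R | U)) & ((Q & R) | ((T & ~S) | T)) = max(0, a+b−1) on (0.57, 0.79) = 0.36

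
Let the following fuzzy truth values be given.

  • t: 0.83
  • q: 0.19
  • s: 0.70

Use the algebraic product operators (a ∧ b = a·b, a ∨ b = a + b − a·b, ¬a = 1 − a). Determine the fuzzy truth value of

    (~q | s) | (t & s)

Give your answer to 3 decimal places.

0.976

~q = 1 − 0.1900 = 0.8100
~q | s = a + b − a·b on (0.8100, 0.7000) = 0.9430
t & s = a·b on (0.8300, 0.7000) = 0.5810
(~q | s) | (t & s) = a + b − a·b on (0.9430, 0.5810) = 0.9761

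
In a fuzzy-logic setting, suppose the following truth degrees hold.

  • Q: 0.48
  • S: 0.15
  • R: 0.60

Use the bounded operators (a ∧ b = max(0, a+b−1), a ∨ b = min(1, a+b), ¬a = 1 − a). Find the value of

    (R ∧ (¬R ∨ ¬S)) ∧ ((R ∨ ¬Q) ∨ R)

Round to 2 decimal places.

0.60

¬R = 1 − 0.60 = 0.40
¬S = 1 − 0.15 = 0.85
¬R ∨ ¬S = min(1, a+b) on (0.40, 0.85) = 1.00
R ∧ (¬R ∨ ¬S) = max(0, a+b−1) on (0.60, 1.00) = 0.60
¬Q = 1 − 0.48 = 0.52
R ∨ ¬Q = min(1, a+b) on (0.60, 0.52) = 1.00
(R ∨ ¬Q) ∨ R = min(1, a+b) on (1.00, 0.60) = 1.00
(R ∧ (¬R ∨ ¬S)) ∧ ((R ∨ ¬Q) ∨ R) = max(0, a+b−1) on (0.60, 1.00) = 0.60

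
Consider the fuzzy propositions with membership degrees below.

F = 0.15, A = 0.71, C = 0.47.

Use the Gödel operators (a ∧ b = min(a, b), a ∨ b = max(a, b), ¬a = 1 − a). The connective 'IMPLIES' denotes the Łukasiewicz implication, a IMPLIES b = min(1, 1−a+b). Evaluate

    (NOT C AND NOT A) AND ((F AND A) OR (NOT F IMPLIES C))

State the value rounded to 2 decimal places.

0.29

NOT C = 1 − 0.47 = 0.53
NOT A = 1 − 0.71 = 0.29
NOT C AND NOT A = min(a, b) on (0.53, 0.29) = 0.29
F AND A = min(a, b) on (0.15, 0.71) = 0.15
NOT F = 1 − 0.15 = 0.85
NOT F IMPLIES C  [Łukasiewicz: min(1, 1−a+b)] with a=0.85, b=0.47 → 0.62
(F AND A) OR (NOT F IMPLIES C) = max(a, b) on (0.15, 0.62) = 0.62
(NOT C AND NOT A) AND ((F AND A) OR (NOT F IMPLIES C)) = min(a, b) on (0.29, 0.62) = 0.29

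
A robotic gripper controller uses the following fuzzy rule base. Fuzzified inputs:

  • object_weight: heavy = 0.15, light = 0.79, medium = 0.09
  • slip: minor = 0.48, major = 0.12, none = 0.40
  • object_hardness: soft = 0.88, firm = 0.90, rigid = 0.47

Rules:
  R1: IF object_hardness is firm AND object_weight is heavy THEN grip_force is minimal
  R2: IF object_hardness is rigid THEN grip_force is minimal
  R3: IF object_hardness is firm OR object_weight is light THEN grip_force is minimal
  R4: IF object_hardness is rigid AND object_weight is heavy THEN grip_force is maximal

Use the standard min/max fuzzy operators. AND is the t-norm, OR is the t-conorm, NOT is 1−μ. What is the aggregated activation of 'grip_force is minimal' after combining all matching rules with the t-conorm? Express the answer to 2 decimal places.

R1: firm=0.90, heavy=0.15; AND[min(a, b)] → w = 0.15
R2: rigid=0.47 → w = 0.47
R3: firm=0.90, light=0.79; OR[max(a, b)] → w = 0.90
R4: rigid=0.47, heavy=0.15; AND[min(a, b)] → w = 0.15
Rules with consequent 'minimal': {R1, R2, R3} → strengths 0.15, 0.47, 0.90
Aggregate via t-conorm [max(a, b)]: 0.90

0.90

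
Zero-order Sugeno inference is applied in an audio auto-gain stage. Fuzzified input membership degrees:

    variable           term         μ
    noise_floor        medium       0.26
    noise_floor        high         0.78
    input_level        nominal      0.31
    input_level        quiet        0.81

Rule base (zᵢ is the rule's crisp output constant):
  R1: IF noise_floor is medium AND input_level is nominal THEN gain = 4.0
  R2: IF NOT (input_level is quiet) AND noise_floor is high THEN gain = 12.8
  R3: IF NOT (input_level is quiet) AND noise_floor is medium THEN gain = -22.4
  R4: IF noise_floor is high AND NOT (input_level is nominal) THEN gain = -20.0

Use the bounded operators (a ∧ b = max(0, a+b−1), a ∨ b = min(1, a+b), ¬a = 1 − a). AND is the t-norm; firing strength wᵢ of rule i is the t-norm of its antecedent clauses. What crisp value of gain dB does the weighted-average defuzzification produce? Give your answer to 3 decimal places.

R1 (z=4.0): medium=0.26, nominal=0.31; AND[max(0, a+b−1)] → w = 0.00
R2 (z=12.8): ¬quiet=1−0.81=0.19, high=0.78; AND[max(0, a+b−1)] → w = 0.00
R3 (z=-22.4): ¬quiet=1−0.81=0.19, medium=0.26; AND[max(0, a+b−1)] → w = 0.00
R4 (z=-20.0): high=0.78, ¬nominal=1−0.31=0.69; AND[max(0, a+b−1)] → w = 0.47
Weighted average = (0.00·4.0 + 0.00·12.8 + 0.00·-22.4 + 0.47·-20.0) / (0.00 + 0.00 + 0.00 + 0.47)
  = -9.4000 / 0.4700 = -20.000

-20.000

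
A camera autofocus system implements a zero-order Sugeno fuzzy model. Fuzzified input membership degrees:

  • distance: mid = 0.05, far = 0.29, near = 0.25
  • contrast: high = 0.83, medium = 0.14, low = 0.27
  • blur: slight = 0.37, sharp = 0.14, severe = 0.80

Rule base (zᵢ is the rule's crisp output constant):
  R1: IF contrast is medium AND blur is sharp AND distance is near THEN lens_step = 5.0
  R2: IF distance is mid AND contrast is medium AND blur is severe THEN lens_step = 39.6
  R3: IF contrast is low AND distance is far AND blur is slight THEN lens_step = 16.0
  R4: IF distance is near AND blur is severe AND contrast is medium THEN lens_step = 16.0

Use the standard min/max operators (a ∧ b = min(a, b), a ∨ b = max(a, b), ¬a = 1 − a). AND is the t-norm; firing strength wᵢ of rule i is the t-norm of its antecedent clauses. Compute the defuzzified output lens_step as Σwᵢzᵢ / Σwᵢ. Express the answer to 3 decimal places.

15.400

R1 (z=5.0): medium=0.14, sharp=0.14, near=0.25; AND[min(a, b)] → w = 0.14
R2 (z=39.6): mid=0.05, medium=0.14, severe=0.80; AND[min(a, b)] → w = 0.05
R3 (z=16.0): low=0.27, far=0.29, slight=0.37; AND[min(a, b)] → w = 0.27
R4 (z=16.0): near=0.25, severe=0.80, medium=0.14; AND[min(a, b)] → w = 0.14
Weighted average = (0.14·5.0 + 0.05·39.6 + 0.27·16.0 + 0.14·16.0) / (0.14 + 0.05 + 0.27 + 0.14)
  = 9.2400 / 0.6000 = 15.400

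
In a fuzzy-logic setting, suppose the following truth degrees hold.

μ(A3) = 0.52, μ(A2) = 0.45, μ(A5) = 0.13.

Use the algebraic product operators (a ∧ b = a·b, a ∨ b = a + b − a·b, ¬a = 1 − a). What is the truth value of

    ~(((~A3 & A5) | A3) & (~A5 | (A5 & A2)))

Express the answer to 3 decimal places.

~A3 = 1 − 0.5200 = 0.4800
~A3 & A5 = a·b on (0.4800, 0.1300) = 0.0624
(~A3 & A5) | A3 = a + b − a·b on (0.0624, 0.5200) = 0.5500
~A5 = 1 − 0.1300 = 0.8700
A5 & A2 = a·b on (0.1300, 0.4500) = 0.0585
~A5 | (A5 & A2) = a + b − a·b on (0.8700, 0.0585) = 0.8776
((~A3 & A5) | A3) & (~A5 | (A5 & A2)) = a·b on (0.5500, 0.8776) = 0.4826
~(((~A3 & A5) | A3) & (~A5 | (A5 & A2))) = 1 − 0.4826 = 0.5174

0.517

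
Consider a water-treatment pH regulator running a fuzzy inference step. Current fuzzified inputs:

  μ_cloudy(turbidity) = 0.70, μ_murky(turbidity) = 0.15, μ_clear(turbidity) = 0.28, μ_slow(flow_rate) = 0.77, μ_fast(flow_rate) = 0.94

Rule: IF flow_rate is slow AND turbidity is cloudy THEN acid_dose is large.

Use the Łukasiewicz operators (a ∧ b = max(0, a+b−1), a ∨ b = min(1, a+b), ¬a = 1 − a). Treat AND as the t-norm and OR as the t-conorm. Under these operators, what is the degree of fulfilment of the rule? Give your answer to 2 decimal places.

0.47

firing strength: slow=0.77, cloudy=0.70; AND[max(0, a+b−1)] → w = 0.47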